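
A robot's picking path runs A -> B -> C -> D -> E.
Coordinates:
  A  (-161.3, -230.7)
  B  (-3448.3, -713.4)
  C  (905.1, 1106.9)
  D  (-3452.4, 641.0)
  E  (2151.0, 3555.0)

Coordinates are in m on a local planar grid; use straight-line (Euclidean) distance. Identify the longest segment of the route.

Leg distances:
A→B: 3322.3 m
B→C: 4718.6 m
C→D: 4382.3 m
D→E: 6315.8 m
The longest leg is D–E at 6315.8 m.

D–E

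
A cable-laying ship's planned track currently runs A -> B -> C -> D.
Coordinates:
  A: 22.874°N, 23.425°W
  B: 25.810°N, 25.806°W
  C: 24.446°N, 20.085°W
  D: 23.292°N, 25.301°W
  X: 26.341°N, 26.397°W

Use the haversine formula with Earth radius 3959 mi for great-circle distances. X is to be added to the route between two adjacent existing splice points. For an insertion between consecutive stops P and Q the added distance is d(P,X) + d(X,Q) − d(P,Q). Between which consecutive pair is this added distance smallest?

Added distance for inserting X between each consecutive pair:
A–B: 103.4 mi
B–C: 97.0 mi
C–D: 297.7 mi
Smallest added distance is 97.0 mi, inserting between B and C.

between B and C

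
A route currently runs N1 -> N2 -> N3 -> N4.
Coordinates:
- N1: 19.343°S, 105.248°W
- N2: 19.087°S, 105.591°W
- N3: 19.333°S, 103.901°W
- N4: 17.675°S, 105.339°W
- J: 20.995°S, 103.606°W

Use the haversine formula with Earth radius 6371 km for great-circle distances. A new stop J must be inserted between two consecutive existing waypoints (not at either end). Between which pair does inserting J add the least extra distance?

Added distance for inserting J between each consecutive pair:
N1–N2: 502.0 km
N2–N3: 304.5 km
N3–N4: 360.2 km
Smallest added distance is 304.5 km, inserting between N2 and N3.

between N2 and N3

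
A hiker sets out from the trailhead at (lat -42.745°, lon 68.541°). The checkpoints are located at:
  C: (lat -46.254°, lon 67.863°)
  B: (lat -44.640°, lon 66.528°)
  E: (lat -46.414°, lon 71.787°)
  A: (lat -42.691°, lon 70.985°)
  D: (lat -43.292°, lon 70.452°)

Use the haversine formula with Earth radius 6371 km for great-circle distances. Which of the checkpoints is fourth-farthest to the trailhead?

Distance to each, sorted:
E: 482.1 km
C: 393.9 km
B: 265.7 km
A: 199.7 km
D: 166.8 km
The fourth-farthest is A at 199.7 km.

A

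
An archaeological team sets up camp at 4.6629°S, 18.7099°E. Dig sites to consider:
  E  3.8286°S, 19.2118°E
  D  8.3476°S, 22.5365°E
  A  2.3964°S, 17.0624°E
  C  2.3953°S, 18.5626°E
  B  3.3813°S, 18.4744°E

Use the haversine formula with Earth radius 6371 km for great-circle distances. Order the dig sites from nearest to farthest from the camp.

Computing each great-circle distance from 4.6629°S, 18.7099°E:
E 3.8286°S, 19.2118°E: 108.2 km
B 3.3813°S, 18.4744°E: 144.9 km
C 2.3953°S, 18.5626°E: 252.7 km
A 2.3964°S, 17.0624°E: 311.4 km
D 8.3476°S, 22.5365°E: 588.7 km

E, B, C, A, D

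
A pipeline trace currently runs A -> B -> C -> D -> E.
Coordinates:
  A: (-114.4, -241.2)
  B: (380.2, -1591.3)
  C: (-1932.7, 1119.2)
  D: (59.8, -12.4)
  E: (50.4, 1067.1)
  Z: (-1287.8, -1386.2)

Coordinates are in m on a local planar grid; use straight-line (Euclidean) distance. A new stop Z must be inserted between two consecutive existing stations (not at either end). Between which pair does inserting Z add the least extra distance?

between B and C

Added distance for inserting Z between each consecutive pair:
A–B: 1882.2 m
B–C: 704.4 m
C–D: 2220.1 m
D–E: 3639.4 m
Smallest added distance is 704.4 m, inserting between B and C.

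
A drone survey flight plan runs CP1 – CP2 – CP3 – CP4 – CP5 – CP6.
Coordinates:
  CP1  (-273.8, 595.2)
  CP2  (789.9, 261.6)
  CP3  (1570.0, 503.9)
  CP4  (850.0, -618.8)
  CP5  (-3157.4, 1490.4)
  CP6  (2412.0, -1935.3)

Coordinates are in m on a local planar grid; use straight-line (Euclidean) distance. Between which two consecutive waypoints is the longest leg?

Leg distances:
CP1→CP2: 1114.8 m
CP2→CP3: 816.9 m
CP3→CP4: 1333.7 m
CP4→CP5: 4528.6 m
CP5→CP6: 6538.6 m
The longest leg is CP5–CP6 at 6538.6 m.

CP5–CP6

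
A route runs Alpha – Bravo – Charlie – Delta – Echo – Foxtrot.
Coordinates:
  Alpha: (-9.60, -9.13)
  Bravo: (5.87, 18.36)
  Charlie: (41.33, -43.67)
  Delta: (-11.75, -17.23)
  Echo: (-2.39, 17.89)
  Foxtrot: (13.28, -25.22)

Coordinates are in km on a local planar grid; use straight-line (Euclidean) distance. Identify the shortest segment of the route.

Alpha–Bravo

Leg distances:
Alpha→Bravo: 31.5 km
Bravo→Charlie: 71.5 km
Charlie→Delta: 59.3 km
Delta→Echo: 36.3 km
Echo→Foxtrot: 45.9 km
The shortest leg is Alpha–Bravo at 31.5 km.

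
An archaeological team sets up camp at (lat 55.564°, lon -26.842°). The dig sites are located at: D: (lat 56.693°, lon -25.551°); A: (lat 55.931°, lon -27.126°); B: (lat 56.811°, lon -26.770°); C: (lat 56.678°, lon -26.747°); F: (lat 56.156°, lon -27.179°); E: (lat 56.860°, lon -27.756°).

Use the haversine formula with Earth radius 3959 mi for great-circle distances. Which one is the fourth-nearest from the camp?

B

Distance to each, sorted:
A: 27.7 mi
F: 42.9 mi
C: 77.1 mi
B: 86.2 mi
D: 92.5 mi
E: 96.2 mi
The fourth-nearest is B at 86.2 mi.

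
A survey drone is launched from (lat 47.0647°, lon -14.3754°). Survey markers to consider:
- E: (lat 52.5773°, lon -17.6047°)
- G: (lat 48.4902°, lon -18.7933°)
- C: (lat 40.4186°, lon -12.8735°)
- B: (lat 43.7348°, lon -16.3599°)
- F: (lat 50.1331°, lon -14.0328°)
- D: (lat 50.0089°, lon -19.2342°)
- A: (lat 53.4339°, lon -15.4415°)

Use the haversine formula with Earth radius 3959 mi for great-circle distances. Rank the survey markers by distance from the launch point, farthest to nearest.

C, A, E, D, B, G, F

Distance from the launch point at (lat 47.0647°, lon -14.3754°) to each:
C (lat 40.4186°, lon -12.8735°): 465.3 mi
A (lat 53.4339°, lon -15.4415°): 442.6 mi
E (lat 52.5773°, lon -17.6047°): 407.1 mi
D (lat 50.0089°, lon -19.2342°): 301.2 mi
B (lat 43.7348°, lon -16.3599°): 249.4 mi
G (lat 48.4902°, lon -18.7933°): 227.5 mi
F (lat 50.1331°, lon -14.0328°): 212.6 mi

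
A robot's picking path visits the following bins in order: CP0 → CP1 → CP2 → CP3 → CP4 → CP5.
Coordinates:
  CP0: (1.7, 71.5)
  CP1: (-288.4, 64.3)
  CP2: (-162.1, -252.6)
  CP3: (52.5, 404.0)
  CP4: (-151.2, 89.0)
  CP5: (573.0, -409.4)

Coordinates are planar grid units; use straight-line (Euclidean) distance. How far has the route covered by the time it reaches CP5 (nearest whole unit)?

2576

Leg distances:
CP0→CP1: 290.2  (cumulative 290.2)
CP1→CP2: 341.1  (cumulative 631.3)
CP2→CP3: 690.8  (cumulative 1322.1)
CP3→CP4: 375.1  (cumulative 1697.2)
CP4→CP5: 879.1  (cumulative 2576.4)
Cumulative distance at CP5 ≈ 2576.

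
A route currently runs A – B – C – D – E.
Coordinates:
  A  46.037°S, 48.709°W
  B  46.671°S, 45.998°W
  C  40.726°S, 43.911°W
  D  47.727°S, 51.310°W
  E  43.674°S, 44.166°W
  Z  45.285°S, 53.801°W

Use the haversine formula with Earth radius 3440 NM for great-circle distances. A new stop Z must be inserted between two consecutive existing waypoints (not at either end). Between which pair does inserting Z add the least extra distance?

between C and D

Added distance for inserting Z between each consecutive pair:
A–B: 435.6 NM
B–C: 480.4 NM
C–D: 165.1 NM
D–E: 217.1 NM
Smallest added distance is 165.1 NM, inserting between C and D.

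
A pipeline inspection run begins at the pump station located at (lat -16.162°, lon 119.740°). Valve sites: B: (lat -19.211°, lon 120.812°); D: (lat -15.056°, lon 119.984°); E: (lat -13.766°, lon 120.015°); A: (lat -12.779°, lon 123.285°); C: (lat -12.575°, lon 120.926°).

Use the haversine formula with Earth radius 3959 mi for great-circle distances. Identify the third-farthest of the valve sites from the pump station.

Distances from the pump station ((lat -16.162°, lon 119.740°)):
A: 333.0 mi
C: 260.3 mi
B: 222.2 mi
E: 166.6 mi
D: 78.1 mi
The third-farthest is B at 222.2 mi.

B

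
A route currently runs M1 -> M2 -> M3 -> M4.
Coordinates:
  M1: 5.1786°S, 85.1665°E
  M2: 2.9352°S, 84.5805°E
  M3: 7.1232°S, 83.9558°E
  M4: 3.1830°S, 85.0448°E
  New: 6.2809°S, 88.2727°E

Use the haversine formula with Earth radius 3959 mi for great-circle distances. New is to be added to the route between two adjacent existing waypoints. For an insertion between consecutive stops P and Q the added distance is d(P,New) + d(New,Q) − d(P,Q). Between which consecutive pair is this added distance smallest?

between M3 and M4

Added distance for inserting New between each consecutive pair:
M1–M2: 410.2 mi
M2–M3: 353.0 mi
M3–M4: 328.1 mi
Smallest added distance is 328.1 mi, inserting between M3 and M4.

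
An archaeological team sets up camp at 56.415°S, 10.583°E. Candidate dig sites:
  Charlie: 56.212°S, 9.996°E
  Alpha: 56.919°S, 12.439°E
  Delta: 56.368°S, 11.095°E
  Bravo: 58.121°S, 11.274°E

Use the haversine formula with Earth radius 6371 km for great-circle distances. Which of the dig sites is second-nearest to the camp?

Distance to each, sorted:
Delta: 31.9 km
Charlie: 42.7 km
Alpha: 126.5 km
Bravo: 194.2 km
The second-nearest is Charlie at 42.7 km.

Charlie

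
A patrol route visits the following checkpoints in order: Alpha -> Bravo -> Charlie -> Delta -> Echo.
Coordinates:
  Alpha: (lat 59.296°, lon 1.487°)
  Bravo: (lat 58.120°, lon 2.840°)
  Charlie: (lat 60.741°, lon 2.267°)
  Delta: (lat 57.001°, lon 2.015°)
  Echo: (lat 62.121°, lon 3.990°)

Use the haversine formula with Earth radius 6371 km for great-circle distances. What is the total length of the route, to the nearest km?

1442 km

Leg distances:
Alpha→Bravo: 152.3 km  (cumulative 152.3 km)
Bravo→Charlie: 293.2 km  (cumulative 445.6 km)
Charlie→Delta: 416.1 km  (cumulative 861.7 km)
Delta→Echo: 580.0 km  (cumulative 1441.7 km)
Total route length ≈ 1442 km.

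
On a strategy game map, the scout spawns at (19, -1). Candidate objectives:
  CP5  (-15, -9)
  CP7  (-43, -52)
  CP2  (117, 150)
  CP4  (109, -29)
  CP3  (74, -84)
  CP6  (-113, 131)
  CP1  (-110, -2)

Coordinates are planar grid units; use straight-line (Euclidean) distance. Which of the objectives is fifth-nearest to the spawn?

CP1

Distance to each, sorted:
CP5: 34.9
CP7: 80.3
CP4: 94.3
CP3: 99.6
CP1: 129.0
CP2: 180.0
CP6: 186.7
The fifth-nearest is CP1 at 129.0.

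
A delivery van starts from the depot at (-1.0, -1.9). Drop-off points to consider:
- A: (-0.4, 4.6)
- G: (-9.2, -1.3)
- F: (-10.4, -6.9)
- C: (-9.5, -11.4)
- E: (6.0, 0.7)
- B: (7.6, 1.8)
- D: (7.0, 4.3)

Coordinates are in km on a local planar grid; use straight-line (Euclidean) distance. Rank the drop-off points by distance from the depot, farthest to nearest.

Computing each straight-line distance from (-1.0, -1.9):
C (-9.5, -11.4): 12.7 km
F (-10.4, -6.9): 10.6 km
D (7.0, 4.3): 10.1 km
B (7.6, 1.8): 9.4 km
G (-9.2, -1.3): 8.2 km
E (6.0, 0.7): 7.5 km
A (-0.4, 4.6): 6.5 km

C, F, D, B, G, E, A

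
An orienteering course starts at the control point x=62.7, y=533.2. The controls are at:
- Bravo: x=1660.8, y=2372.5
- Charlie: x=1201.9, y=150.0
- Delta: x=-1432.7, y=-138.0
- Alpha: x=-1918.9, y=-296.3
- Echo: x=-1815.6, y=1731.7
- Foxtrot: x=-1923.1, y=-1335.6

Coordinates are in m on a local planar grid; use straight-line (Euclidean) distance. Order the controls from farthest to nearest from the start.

Distances from the start:
Foxtrot x=-1923.1, y=-1335.6: 2726.9 m
Bravo x=1660.8, y=2372.5: 2436.6 m
Echo x=-1815.6, y=1731.7: 2228.1 m
Alpha x=-1918.9, y=-296.3: 2148.2 m
Delta x=-1432.7, y=-138.0: 1639.1 m
Charlie x=1201.9, y=150.0: 1201.9 m

Foxtrot, Bravo, Echo, Alpha, Delta, Charlie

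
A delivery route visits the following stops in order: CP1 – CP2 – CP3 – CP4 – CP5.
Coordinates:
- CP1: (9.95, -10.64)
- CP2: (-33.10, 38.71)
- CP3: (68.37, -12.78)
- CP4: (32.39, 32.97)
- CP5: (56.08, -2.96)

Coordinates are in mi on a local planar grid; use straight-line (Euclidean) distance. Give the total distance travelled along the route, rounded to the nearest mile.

Leg distances:
CP1→CP2: 65.5 mi  (cumulative 65.5 mi)
CP2→CP3: 113.8 mi  (cumulative 179.3 mi)
CP3→CP4: 58.2 mi  (cumulative 237.5 mi)
CP4→CP5: 43.0 mi  (cumulative 280.5 mi)
Total route length ≈ 281 mi.

281 mi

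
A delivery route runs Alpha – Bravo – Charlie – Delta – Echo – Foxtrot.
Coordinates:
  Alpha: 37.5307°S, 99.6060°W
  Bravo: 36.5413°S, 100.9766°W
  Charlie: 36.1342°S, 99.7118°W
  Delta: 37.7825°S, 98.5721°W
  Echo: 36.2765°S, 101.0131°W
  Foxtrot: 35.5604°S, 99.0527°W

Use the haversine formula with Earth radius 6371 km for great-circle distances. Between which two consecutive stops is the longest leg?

Leg distances:
Alpha→Bravo: 164.0 km
Bravo→Charlie: 122.0 km
Charlie→Delta: 209.4 km
Delta→Echo: 273.8 km
Echo→Foxtrot: 193.7 km
The longest leg is Delta–Echo at 273.8 km.

Delta–Echo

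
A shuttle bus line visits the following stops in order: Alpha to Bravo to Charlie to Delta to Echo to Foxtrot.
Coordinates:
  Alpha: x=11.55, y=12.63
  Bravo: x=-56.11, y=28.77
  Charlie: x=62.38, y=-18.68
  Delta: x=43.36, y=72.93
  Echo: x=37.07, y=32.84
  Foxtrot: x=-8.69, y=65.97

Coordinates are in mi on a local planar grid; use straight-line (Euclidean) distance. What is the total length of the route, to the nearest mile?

Leg distances:
Alpha→Bravo: 69.6 mi  (cumulative 69.6 mi)
Bravo→Charlie: 127.6 mi  (cumulative 197.2 mi)
Charlie→Delta: 93.6 mi  (cumulative 290.8 mi)
Delta→Echo: 40.6 mi  (cumulative 331.3 mi)
Echo→Foxtrot: 56.5 mi  (cumulative 387.8 mi)
Total route length ≈ 388 mi.

388 mi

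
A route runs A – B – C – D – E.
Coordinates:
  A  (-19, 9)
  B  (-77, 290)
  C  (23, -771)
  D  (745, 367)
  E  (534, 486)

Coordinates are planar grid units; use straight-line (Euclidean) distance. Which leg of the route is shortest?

Leg distances:
A→B: 286.9
B→C: 1065.7
C→D: 1347.7
D→E: 242.2
The shortest leg is D–E at 242.2.

D–E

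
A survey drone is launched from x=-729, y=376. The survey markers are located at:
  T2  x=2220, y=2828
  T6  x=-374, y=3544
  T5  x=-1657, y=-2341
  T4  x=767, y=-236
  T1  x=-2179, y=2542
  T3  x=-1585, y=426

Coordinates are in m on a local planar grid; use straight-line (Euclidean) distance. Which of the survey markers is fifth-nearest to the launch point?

Distance to each, sorted:
T3: 857.5 m
T4: 1616.3 m
T1: 2606.5 m
T5: 2871.1 m
T6: 3187.8 m
T2: 3835.2 m
The fifth-nearest is T6 at 3187.8 m.

T6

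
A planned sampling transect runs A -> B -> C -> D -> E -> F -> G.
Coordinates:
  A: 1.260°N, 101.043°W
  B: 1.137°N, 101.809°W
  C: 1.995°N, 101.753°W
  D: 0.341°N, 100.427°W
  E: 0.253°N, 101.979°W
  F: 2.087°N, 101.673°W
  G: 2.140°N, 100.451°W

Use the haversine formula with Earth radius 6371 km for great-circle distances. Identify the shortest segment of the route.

A–B

Leg distances:
A→B: 86.2 km
B→C: 95.6 km
C→D: 235.7 km
D→E: 172.8 km
E→F: 206.7 km
F→G: 135.9 km
The shortest leg is A–B at 86.2 km.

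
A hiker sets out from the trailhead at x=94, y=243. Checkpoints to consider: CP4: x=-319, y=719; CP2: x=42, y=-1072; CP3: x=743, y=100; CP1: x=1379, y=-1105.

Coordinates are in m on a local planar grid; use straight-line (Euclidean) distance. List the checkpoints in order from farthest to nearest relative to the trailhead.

CP1, CP2, CP3, CP4

Computing each straight-line distance from x=94, y=243:
CP1 x=1379, y=-1105: 1862.3 m
CP2 x=42, y=-1072: 1316.0 m
CP3 x=743, y=100: 664.6 m
CP4 x=-319, y=719: 630.2 m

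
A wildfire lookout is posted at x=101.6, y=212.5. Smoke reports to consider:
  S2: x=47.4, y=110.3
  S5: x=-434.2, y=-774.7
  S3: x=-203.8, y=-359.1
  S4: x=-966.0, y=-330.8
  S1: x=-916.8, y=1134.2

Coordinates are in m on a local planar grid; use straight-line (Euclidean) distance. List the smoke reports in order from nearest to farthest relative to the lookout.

S2, S3, S5, S4, S1

Computing each straight-line distance from x=101.6, y=212.5:
S2 x=47.4, y=110.3: 115.7 m
S3 x=-203.8, y=-359.1: 648.1 m
S5 x=-434.2, y=-774.7: 1123.2 m
S4 x=-966.0, y=-330.8: 1197.9 m
S1 x=-916.8, y=1134.2: 1373.6 m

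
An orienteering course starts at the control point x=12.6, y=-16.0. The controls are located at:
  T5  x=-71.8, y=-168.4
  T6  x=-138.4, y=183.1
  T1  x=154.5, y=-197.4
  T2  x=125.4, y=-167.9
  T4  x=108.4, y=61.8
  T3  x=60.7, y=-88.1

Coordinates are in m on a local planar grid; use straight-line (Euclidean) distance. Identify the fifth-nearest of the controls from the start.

Distance to each, sorted:
T3: 86.7 m
T4: 123.4 m
T5: 174.2 m
T2: 189.2 m
T1: 230.3 m
T6: 249.9 m
The fifth-nearest is T1 at 230.3 m.

T1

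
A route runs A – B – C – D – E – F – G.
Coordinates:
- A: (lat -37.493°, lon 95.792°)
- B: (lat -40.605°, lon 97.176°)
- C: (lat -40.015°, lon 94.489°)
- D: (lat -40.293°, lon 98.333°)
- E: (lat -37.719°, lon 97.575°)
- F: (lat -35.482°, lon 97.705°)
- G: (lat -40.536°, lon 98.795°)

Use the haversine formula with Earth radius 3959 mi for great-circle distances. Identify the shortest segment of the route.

Leg distances:
A→B: 227.5 mi
B→C: 147.3 mi
C→D: 203.9 mi
D→E: 182.5 mi
E→F: 154.7 mi
F→G: 354.2 mi
The shortest leg is B–C at 147.3 mi.

B–C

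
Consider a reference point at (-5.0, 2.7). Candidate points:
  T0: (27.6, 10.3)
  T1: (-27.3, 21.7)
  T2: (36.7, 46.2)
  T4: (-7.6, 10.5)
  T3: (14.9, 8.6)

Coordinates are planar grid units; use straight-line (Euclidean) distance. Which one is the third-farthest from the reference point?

Distance to each, sorted:
T2: 60.3
T0: 33.5
T1: 29.3
T3: 20.8
T4: 8.2
The third-farthest is T1 at 29.3.

T1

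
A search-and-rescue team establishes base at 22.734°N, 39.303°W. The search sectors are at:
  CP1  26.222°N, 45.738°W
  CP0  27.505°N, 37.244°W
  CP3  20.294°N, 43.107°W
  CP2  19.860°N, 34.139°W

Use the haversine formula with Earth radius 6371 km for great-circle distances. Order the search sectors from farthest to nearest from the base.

Computing each great-circle distance from 22.734°N, 39.303°W:
CP1 26.222°N, 45.738°W: 757.8 km
CP2 19.860°N, 34.139°W: 623.1 km
CP0 27.505°N, 37.244°W: 569.5 km
CP3 20.294°N, 43.107°W: 477.9 km

CP1, CP2, CP0, CP3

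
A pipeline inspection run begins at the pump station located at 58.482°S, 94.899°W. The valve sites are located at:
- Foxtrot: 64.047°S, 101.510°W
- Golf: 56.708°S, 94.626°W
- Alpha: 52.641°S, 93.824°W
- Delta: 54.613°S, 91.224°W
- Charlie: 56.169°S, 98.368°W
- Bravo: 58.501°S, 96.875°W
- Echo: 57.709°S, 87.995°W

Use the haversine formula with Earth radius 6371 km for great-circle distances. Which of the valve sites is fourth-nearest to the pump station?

Distance to each, sorted:
Bravo: 114.8 km
Golf: 197.9 km
Charlie: 330.8 km
Echo: 414.5 km
Delta: 485.5 km
Alpha: 653.0 km
Foxtrot: 711.8 km
The fourth-nearest is Echo at 414.5 km.

Echo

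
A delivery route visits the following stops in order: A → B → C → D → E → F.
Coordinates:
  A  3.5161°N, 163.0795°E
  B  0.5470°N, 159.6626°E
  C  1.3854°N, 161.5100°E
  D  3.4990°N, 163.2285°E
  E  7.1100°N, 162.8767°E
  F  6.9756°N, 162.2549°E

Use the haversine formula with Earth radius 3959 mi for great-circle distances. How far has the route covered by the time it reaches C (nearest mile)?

Leg distances:
A→B: 312.7 mi  (cumulative 312.7 mi)
B→C: 140.2 mi  (cumulative 452.8 mi)
Cumulative distance at C ≈ 453 mi.

453 mi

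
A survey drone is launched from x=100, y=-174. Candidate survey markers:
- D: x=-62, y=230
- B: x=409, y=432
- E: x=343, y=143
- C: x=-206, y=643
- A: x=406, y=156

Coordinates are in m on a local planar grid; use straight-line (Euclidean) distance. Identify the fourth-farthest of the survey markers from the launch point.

D

Distances from the launch point (x=100, y=-174):
C: 872.4 m
B: 680.2 m
A: 450.0 m
D: 435.3 m
E: 399.4 m
The fourth-farthest is D at 435.3 m.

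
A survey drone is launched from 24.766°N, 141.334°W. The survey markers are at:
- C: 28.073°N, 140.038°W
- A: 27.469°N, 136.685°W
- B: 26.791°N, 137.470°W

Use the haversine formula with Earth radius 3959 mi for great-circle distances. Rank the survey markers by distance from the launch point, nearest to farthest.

Computing each great-circle distance from 24.766°N, 141.334°W:
C 28.073°N, 140.038°W: 242.2 mi
B 26.791°N, 137.470°W: 278.1 mi
A 27.469°N, 136.685°W: 343.6 mi

C, B, A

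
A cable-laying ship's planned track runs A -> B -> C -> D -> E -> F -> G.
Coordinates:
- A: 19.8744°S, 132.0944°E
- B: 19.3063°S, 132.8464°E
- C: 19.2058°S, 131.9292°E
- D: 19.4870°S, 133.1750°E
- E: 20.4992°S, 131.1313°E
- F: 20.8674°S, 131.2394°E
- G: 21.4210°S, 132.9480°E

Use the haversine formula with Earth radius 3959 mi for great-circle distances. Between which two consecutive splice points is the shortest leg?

Leg distances:
A→B: 62.7 mi
B→C: 60.2 mi
C→D: 83.5 mi
D→E: 150.0 mi
E→F: 26.4 mi
F→G: 116.6 mi
The shortest leg is E–F at 26.4 mi.

E–F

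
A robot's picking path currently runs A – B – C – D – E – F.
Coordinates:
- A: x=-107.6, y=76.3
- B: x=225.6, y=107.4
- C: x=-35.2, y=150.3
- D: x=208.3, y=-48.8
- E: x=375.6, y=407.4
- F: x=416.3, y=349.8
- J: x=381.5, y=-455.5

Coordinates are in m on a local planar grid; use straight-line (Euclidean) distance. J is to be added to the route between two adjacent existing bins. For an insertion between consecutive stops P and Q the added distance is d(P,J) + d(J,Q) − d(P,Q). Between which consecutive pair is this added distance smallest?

Added distance for inserting J between each consecutive pair:
A–B: 972.0 m
B–C: 1055.1 m
C–D: 862.8 m
D–E: 819.1 m
E–F: 1598.4 m
Smallest added distance is 819.1 m, inserting between D and E.

between D and E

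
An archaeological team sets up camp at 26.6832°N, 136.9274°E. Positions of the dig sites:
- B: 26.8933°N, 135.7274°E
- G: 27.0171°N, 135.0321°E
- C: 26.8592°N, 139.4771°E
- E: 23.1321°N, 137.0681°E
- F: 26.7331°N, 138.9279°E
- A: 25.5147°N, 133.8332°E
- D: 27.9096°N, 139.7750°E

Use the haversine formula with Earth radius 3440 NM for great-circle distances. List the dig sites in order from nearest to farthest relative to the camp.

Computing each great-circle distance from 26.6832°N, 136.9274°E:
B 26.8933°N, 135.7274°E: 65.5 NM
G 27.0171°N, 135.0321°E: 103.5 NM
F 26.7331°N, 138.9279°E: 107.3 NM
C 26.8592°N, 139.4771°E: 137.1 NM
D 27.9096°N, 139.7750°E: 168.8 NM
A 25.5147°N, 133.8332°E: 181.0 NM
E 23.1321°N, 137.0681°E: 213.3 NM

B, G, F, C, D, A, E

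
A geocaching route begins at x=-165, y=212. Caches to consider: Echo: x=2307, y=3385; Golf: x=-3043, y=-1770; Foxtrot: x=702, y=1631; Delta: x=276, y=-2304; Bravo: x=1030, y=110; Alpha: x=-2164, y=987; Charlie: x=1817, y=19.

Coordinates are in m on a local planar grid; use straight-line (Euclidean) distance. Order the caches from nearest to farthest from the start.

Bravo, Foxtrot, Charlie, Alpha, Delta, Golf, Echo

Computing each straight-line distance from x=-165, y=212:
Bravo x=1030, y=110: 1199.3 m
Foxtrot x=702, y=1631: 1662.9 m
Charlie x=1817, y=19: 1991.4 m
Alpha x=-2164, y=987: 2144.0 m
Delta x=276, y=-2304: 2554.4 m
Golf x=-3043, y=-1770: 3494.5 m
Echo x=2307, y=3385: 4022.3 m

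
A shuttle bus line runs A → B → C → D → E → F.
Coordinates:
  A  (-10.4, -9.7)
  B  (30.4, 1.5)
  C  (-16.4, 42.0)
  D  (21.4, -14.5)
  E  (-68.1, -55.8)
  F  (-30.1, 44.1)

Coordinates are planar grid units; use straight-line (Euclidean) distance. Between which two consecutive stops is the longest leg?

Leg distances:
A→B: 42.3
B→C: 61.9
C→D: 68.0
D→E: 98.6
E→F: 106.9
The longest leg is E–F at 106.9.

E–F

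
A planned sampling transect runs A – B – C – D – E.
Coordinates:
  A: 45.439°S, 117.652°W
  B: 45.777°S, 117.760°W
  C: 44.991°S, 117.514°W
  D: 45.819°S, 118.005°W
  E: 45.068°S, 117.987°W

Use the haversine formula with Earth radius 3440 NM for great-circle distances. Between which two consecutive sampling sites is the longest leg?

C–D

Leg distances:
A→B: 20.8 NM
B→C: 48.3 NM
C→D: 53.8 NM
D→E: 45.1 NM
The longest leg is C–D at 53.8 NM.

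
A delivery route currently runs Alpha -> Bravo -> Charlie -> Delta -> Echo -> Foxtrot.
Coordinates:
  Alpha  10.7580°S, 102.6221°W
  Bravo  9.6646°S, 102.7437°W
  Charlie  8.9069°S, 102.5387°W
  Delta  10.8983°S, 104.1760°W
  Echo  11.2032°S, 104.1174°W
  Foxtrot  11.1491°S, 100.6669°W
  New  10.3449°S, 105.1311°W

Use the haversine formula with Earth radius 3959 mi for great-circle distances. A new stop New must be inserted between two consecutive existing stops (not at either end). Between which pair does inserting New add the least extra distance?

Added distance for inserting New between each consecutive pair:
Alpha–Bravo: 265.9 mi
Bravo–Charlie: 317.6 mi
Charlie–Delta: 100.9 mi
Delta–Echo: 144.7 mi
Echo–Foxtrot: 165.0 mi
Smallest added distance is 100.9 mi, inserting between Charlie and Delta.

between Charlie and Delta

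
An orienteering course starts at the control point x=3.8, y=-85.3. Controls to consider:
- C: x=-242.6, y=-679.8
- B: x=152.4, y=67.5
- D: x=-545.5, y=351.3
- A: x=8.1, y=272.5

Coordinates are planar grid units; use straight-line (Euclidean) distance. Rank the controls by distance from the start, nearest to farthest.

Computing each straight-line distance from x=3.8, y=-85.3:
B x=152.4, y=67.5: 213.1
A x=8.1, y=272.5: 357.8
C x=-242.6, y=-679.8: 643.5
D x=-545.5, y=351.3: 701.7

B, A, C, D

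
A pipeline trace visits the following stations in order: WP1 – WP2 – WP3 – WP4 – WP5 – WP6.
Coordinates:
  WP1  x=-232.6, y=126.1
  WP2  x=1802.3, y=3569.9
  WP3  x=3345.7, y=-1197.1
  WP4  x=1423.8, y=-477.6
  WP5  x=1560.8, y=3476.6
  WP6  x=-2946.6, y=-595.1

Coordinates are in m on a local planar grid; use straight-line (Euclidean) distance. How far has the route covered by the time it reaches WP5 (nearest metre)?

15019 m

Leg distances:
WP1→WP2: 4000.1 m  (cumulative 4000.1 m)
WP2→WP3: 5010.6 m  (cumulative 9010.7 m)
WP3→WP4: 2052.2 m  (cumulative 11062.9 m)
WP4→WP5: 3956.6 m  (cumulative 15019.4 m)
Cumulative distance at WP5 ≈ 15019 m.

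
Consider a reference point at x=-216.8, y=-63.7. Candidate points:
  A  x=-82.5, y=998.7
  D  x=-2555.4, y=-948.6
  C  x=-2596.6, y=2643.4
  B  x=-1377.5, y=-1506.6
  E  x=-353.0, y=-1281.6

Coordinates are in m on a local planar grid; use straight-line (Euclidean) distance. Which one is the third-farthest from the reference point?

B

Distance to each, sorted:
C: 3604.4 m
D: 2500.4 m
B: 1851.8 m
E: 1225.5 m
A: 1070.9 m
The third-farthest is B at 1851.8 m.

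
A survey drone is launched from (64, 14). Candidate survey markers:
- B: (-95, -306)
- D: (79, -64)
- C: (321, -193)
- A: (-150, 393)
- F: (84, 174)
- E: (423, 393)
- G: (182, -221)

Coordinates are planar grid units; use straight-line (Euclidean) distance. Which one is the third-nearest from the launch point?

G

Distance to each, sorted:
D: 79.4
F: 161.2
G: 263.0
C: 330.0
B: 357.3
A: 435.2
E: 522.0
The third-nearest is G at 263.0.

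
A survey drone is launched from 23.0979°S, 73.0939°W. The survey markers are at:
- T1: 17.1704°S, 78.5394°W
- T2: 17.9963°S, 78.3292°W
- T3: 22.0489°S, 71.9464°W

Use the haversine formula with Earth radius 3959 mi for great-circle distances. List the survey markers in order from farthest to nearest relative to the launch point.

T1, T2, T3

Distance from the launch point at 23.0979°S, 73.0939°W to each:
T1 17.1704°S, 78.5394°W: 540.7 mi
T2 17.9963°S, 78.3292°W: 488.8 mi
T3 22.0489°S, 71.9464°W: 103.0 mi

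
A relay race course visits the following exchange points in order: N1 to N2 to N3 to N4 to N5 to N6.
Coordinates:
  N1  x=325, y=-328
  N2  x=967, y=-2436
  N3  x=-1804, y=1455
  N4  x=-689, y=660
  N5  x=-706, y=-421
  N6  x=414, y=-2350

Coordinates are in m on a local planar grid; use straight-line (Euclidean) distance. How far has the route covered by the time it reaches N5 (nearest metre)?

Leg distances:
N1→N2: 2203.6 m  (cumulative 2203.6 m)
N2→N3: 4776.9 m  (cumulative 6980.4 m)
N3→N4: 1369.4 m  (cumulative 8349.8 m)
N4→N5: 1081.1 m  (cumulative 9431.0 m)
Cumulative distance at N5 ≈ 9431 m.

9431 m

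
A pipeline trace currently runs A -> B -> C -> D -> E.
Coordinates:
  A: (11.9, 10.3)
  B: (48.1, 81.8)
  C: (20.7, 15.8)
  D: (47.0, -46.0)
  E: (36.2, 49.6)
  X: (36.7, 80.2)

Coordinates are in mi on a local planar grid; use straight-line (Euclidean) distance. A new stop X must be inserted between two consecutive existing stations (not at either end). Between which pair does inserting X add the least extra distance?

between A and B

Added distance for inserting X between each consecutive pair:
A–B: 5.5 mi
B–C: 6.4 mi
C–D: 125.8 mi
D–E: 61.0 mi
Smallest added distance is 5.5 mi, inserting between A and B.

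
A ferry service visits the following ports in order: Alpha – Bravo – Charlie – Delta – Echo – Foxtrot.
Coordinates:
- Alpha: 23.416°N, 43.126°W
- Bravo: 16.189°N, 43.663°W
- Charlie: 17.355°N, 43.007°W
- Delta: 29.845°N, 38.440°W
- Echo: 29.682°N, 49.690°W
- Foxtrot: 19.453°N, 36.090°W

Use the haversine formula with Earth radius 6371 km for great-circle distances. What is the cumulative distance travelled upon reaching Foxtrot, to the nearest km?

5285 km

Leg distances:
Alpha→Bravo: 805.6 km  (cumulative 805.6 km)
Bravo→Charlie: 147.3 km  (cumulative 952.8 km)
Charlie→Delta: 1464.2 km  (cumulative 2417.1 km)
Delta→Echo: 1085.6 km  (cumulative 3502.7 km)
Echo→Foxtrot: 1782.0 km  (cumulative 5284.7 km)
Cumulative distance at Foxtrot ≈ 5285 km.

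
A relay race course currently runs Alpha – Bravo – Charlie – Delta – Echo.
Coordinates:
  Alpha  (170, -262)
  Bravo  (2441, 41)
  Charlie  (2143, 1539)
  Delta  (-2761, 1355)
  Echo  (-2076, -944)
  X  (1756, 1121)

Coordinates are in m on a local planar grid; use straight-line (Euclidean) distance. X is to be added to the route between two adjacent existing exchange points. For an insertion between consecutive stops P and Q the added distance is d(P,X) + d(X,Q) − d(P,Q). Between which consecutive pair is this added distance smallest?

between Charlie and Delta

Added distance for inserting X between each consecutive pair:
Alpha–Bravo: 1092.1 m
Bravo–Charlie: 321.2 m
Charlie–Delta: 185.2 m
Delta–Echo: 6477.2 m
Smallest added distance is 185.2 m, inserting between Charlie and Delta.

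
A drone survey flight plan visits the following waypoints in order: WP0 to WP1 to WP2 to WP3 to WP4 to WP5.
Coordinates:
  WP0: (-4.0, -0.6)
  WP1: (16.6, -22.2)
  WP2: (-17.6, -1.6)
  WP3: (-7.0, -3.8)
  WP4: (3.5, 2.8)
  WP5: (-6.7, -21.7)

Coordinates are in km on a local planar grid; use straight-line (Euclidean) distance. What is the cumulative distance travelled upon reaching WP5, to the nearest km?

Leg distances:
WP0→WP1: 29.8 km  (cumulative 29.8 km)
WP1→WP2: 39.9 km  (cumulative 69.8 km)
WP2→WP3: 10.8 km  (cumulative 80.6 km)
WP3→WP4: 12.4 km  (cumulative 93.0 km)
WP4→WP5: 26.5 km  (cumulative 119.5 km)
Cumulative distance at WP5 ≈ 120 km.

120 km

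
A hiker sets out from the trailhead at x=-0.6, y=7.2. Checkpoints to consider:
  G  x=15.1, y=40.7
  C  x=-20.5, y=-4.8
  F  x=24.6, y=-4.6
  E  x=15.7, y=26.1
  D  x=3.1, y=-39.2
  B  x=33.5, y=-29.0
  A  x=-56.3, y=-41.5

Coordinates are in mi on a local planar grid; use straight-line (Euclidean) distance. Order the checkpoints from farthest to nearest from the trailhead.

A, B, D, G, F, E, C

Distance from the trailhead at x=-0.6, y=7.2 to each:
A x=-56.3, y=-41.5: 74.0 mi
B x=33.5, y=-29.0: 49.7 mi
D x=3.1, y=-39.2: 46.5 mi
G x=15.1, y=40.7: 37.0 mi
F x=24.6, y=-4.6: 27.8 mi
E x=15.7, y=26.1: 25.0 mi
C x=-20.5, y=-4.8: 23.2 mi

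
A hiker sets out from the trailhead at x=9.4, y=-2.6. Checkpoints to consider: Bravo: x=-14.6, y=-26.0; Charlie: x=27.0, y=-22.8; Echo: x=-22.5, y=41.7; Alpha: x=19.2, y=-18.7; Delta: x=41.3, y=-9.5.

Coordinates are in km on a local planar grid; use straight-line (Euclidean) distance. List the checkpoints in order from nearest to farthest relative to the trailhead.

Alpha, Charlie, Delta, Bravo, Echo

Distance from the trailhead at x=9.4, y=-2.6 to each:
Alpha x=19.2, y=-18.7: 18.8 km
Charlie x=27.0, y=-22.8: 26.8 km
Delta x=41.3, y=-9.5: 32.6 km
Bravo x=-14.6, y=-26.0: 33.5 km
Echo x=-22.5, y=41.7: 54.6 km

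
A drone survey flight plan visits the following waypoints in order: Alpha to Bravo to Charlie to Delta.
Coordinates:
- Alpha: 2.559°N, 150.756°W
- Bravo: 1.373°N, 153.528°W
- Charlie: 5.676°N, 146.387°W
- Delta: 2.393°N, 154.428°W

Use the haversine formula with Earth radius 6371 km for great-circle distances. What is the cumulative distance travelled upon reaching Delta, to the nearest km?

2224 km

Leg distances:
Alpha→Bravo: 335.1 km  (cumulative 335.1 km)
Bravo→Charlie: 925.6 km  (cumulative 1260.7 km)
Charlie→Delta: 963.6 km  (cumulative 2224.3 km)
Cumulative distance at Delta ≈ 2224 km.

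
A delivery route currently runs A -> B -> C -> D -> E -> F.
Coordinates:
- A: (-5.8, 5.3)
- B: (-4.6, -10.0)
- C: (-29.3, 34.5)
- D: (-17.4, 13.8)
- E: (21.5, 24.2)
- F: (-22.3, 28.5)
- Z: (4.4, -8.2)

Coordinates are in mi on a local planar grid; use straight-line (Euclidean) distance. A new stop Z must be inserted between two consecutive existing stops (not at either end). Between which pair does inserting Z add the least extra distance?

between A and B

Added distance for inserting Z between each consecutive pair:
A–B: 10.8 mi
B–C: 12.7 mi
C–D: 61.5 mi
D–E: 27.3 mi
E–F: 38.0 mi
Smallest added distance is 10.8 mi, inserting between A and B.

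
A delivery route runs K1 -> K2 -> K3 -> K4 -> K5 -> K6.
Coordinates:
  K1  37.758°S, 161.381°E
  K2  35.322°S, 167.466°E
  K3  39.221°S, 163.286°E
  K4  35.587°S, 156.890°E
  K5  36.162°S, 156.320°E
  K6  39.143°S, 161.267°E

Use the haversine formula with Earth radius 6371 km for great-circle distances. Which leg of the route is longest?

Leg distances:
K1→K2: 607.2 km
K2→K3: 569.7 km
K3→K4: 694.3 km
K4→K5: 82.0 km
K5→K6: 547.2 km
The longest leg is K3–K4 at 694.3 km.

K3–K4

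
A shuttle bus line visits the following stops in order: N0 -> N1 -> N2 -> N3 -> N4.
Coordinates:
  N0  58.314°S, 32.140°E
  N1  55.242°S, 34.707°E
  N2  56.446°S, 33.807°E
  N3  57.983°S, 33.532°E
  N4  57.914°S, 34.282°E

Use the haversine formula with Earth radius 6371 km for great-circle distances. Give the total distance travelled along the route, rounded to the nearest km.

Leg distances:
N0→N1: 375.6 km  (cumulative 375.6 km)
N1→N2: 145.2 km  (cumulative 520.8 km)
N2→N3: 171.7 km  (cumulative 692.5 km)
N3→N4: 44.9 km  (cumulative 737.4 km)
Total route length ≈ 737 km.

737 km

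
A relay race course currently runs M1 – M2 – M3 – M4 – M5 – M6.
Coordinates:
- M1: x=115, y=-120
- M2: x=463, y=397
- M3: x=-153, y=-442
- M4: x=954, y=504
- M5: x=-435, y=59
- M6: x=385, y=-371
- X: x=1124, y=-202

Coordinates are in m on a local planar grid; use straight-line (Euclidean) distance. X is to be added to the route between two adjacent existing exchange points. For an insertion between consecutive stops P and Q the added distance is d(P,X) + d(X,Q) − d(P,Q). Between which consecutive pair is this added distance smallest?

Added distance for inserting X between each consecutive pair:
M1–M2: 1281.1 m
M2–M3: 1150.5 m
M3–M4: 569.4 m
M4–M5: 848.3 m
M5–M6: 1412.9 m
Smallest added distance is 569.4 m, inserting between M3 and M4.

between M3 and M4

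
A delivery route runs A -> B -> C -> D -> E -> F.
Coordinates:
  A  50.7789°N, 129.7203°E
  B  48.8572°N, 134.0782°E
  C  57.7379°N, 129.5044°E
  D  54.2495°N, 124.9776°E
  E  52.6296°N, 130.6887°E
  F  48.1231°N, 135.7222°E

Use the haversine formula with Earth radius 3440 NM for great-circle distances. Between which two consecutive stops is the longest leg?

Leg distances:
A→B: 204.4 NM
B→C: 557.6 NM
C→D: 258.7 NM
D→E: 226.1 NM
E→F: 332.0 NM
The longest leg is B–C at 557.6 NM.

B–C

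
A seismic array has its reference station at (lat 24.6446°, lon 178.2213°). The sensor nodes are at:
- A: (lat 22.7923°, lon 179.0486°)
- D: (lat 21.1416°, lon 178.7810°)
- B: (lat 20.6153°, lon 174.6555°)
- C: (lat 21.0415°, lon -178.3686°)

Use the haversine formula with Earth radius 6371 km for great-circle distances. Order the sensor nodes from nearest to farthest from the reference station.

Computing each great-circle distance from (lat 24.6446°, lon 178.2213°):
A (lat 22.7923°, lon 179.0486°): 222.5 km
D (lat 21.1416°, lon 178.7810°): 393.7 km
C (lat 21.0415°, lon -178.3686°): 531.6 km
B (lat 20.6153°, lon 174.6555°): 578.4 km

A, D, C, B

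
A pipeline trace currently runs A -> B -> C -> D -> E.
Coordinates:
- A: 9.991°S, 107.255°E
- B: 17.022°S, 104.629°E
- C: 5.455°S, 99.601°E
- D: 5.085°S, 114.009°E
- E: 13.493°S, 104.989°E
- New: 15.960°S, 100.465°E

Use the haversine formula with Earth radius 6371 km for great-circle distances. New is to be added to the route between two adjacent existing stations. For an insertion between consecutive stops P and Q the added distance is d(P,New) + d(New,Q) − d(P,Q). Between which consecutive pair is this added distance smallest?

Added distance for inserting New between each consecutive pair:
A–B: 618.3 km
B–C: 233.5 km
C–D: 1485.8 km
D–E: 1107.4 km
Smallest added distance is 233.5 km, inserting between B and C.

between B and C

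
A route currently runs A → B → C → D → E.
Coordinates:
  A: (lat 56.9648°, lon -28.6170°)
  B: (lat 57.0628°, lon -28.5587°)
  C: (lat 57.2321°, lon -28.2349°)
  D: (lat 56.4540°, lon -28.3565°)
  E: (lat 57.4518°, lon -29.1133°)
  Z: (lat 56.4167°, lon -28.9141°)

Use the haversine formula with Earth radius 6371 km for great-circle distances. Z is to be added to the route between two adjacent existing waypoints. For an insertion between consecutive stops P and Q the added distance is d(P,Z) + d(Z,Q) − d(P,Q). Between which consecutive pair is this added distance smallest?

Added distance for inserting Z between each consecutive pair:
A–B: 127.2 km
B–C: 147.6 km
C–D: 47.3 km
D–E: 30.2 km
Smallest added distance is 30.2 km, inserting between D and E.

between D and E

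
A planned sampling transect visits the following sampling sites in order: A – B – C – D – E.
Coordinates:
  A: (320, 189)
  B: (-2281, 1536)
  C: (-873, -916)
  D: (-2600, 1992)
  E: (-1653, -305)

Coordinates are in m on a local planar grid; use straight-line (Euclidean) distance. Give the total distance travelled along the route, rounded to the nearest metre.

Leg distances:
A→B: 2929.1 m  (cumulative 2929.1 m)
B→C: 2827.5 m  (cumulative 5756.6 m)
C→D: 3382.2 m  (cumulative 9138.8 m)
D→E: 2484.6 m  (cumulative 11623.3 m)
Total route length ≈ 11623 m.

11623 m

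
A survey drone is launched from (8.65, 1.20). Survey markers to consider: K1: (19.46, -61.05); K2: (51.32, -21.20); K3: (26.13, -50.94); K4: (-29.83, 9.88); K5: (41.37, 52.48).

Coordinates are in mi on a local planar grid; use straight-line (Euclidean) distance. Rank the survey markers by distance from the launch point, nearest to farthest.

Distance from the launch point at (8.65, 1.20) to each:
K4 (-29.83, 9.88): 39.4 mi
K2 (51.32, -21.20): 48.2 mi
K3 (26.13, -50.94): 55.0 mi
K5 (41.37, 52.48): 60.8 mi
K1 (19.46, -61.05): 63.2 mi

K4, K2, K3, K5, K1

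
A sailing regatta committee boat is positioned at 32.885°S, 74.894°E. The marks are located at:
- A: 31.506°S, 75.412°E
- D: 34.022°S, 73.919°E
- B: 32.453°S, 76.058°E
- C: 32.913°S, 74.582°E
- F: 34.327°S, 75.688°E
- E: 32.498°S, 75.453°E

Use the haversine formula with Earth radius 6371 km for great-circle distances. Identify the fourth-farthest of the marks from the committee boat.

B

Distance to each, sorted:
F: 176.4 km
A: 160.9 km
D: 155.5 km
B: 119.1 km
E: 67.7 km
C: 29.3 km
The fourth-farthest is B at 119.1 km.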